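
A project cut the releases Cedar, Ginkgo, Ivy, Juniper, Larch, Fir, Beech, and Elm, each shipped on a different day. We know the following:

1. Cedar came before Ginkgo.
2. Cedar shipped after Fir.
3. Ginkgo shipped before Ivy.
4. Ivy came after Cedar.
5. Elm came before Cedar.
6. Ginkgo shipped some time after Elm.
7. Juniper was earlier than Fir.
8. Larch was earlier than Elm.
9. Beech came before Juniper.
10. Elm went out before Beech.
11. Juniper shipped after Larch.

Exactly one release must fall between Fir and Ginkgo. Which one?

Tracing the constraints gives Fir → Cedar → Ginkgo, so Cedar sits after Fir and before Ginkgo.
No other release is forced both after Fir and before Ginkgo.

Cedar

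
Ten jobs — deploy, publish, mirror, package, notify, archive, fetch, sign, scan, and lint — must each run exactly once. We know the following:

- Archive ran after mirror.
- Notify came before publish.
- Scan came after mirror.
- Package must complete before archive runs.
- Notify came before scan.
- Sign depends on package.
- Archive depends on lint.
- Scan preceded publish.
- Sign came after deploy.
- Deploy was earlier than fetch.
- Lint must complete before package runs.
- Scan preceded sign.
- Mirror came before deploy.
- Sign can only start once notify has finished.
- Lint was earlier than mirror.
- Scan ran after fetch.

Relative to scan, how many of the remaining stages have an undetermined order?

Forced before scan: deploy, fetch, lint, mirror, and notify; forced after scan: publish and sign.
That leaves archive and package with no forced order relative to scan — 2.

2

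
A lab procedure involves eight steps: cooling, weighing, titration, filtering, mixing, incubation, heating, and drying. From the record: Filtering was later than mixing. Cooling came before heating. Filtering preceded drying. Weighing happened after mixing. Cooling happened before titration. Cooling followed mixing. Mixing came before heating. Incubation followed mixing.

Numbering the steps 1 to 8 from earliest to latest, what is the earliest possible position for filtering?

Mixing must come before filtering — 1 forced predecessor.
Nothing else is forced ahead of filtering, so its earliest slot is position 1 + 1 = 2.

2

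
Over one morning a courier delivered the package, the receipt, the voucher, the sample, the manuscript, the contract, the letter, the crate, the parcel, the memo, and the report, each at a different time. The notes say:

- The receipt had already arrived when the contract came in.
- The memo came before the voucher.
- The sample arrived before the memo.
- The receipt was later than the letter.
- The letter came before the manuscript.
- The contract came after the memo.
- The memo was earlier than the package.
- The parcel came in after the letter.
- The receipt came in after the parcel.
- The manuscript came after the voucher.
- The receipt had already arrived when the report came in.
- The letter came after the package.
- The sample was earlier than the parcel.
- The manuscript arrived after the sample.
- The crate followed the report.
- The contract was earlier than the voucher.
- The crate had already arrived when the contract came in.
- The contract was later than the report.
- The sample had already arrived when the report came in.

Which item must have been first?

the sample

The sample has a chain of constraints placing it before every other item, so the sample must be first.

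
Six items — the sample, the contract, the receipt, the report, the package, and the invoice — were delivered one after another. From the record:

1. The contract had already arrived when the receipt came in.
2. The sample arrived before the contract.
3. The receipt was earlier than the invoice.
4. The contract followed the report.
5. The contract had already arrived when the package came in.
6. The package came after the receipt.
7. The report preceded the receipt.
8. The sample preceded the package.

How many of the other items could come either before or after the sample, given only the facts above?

1

Forced after the sample: the contract, the invoice, the package, and the receipt.
That leaves the report with no forced order relative to the sample — 1.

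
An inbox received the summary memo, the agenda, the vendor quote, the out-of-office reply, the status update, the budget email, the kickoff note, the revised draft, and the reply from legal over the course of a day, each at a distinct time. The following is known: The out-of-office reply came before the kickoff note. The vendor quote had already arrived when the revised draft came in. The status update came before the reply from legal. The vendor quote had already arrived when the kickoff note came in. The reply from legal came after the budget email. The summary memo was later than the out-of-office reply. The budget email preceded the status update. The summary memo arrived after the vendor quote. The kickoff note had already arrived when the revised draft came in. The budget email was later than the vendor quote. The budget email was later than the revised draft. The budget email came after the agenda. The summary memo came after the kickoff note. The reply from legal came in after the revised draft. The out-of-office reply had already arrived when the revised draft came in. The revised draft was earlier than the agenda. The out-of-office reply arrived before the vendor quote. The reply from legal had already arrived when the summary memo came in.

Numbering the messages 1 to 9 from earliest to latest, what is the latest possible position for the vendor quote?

The vendor quote must come before the agenda, the budget email, the kickoff note, the reply from legal, the revised draft, the status update, and the summary memo — 7 messages forced after it.
Everything else can be placed before the vendor quote in some valid order, so the vendor quote can sit as late as position 9 − 7 = 2.

2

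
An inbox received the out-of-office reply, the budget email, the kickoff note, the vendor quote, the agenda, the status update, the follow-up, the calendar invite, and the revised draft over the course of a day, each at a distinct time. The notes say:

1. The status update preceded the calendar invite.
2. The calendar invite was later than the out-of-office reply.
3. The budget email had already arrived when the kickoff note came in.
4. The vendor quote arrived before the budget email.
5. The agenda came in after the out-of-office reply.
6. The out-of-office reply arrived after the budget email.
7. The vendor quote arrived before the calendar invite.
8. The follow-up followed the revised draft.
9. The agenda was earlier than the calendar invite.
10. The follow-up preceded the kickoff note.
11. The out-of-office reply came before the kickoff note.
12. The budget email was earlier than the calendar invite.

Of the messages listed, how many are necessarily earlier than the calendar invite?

Directly stated before the calendar invite: the agenda, the budget email, the out-of-office reply, the status update, and the vendor quote.
No chain forces the follow-up (or any of the others) ahead of the calendar invite.
That's the agenda, the budget email, the out-of-office reply, the status update, and the vendor quote — 5 in all.

5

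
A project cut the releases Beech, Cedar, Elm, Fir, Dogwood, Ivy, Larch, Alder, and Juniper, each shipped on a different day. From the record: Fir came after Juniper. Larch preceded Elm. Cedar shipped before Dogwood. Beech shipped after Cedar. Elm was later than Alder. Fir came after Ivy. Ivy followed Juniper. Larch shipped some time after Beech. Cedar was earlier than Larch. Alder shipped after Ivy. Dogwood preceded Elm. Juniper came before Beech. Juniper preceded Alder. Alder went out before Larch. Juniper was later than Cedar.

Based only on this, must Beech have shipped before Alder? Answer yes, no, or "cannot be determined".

cannot be determined

No chain of stated constraints runs from Beech to Alder, and none runs from Alder to Beech either.
So the relative order of Beech and Alder is not fixed by the given facts.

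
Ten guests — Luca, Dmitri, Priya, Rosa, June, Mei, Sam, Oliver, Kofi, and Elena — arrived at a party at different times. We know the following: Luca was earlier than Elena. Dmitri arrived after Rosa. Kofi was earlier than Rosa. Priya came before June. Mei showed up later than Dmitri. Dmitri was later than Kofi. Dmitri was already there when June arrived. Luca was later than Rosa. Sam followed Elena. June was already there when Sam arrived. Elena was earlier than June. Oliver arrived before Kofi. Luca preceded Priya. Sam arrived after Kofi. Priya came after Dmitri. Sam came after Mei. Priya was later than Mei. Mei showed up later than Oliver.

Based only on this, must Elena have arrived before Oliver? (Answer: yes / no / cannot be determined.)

no

Tracing the constraints gives Oliver → Kofi → Rosa → Luca → Elena, so Oliver must come before Elena.
That means Elena cannot be before Oliver.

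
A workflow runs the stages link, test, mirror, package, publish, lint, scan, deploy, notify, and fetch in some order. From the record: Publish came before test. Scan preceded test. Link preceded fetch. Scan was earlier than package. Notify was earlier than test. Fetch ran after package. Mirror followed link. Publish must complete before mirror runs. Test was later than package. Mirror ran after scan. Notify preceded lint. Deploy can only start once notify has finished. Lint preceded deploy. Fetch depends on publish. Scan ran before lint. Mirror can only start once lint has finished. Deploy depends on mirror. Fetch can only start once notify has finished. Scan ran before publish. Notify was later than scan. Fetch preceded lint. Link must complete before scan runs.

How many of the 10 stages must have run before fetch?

5

Directly stated before fetch: link, notify, package, and publish.
Scan reaches fetch via scan → publish → fetch.
No chain forces mirror (or any of the others) ahead of fetch.
That's link, notify, package, publish, and scan — 5 in all.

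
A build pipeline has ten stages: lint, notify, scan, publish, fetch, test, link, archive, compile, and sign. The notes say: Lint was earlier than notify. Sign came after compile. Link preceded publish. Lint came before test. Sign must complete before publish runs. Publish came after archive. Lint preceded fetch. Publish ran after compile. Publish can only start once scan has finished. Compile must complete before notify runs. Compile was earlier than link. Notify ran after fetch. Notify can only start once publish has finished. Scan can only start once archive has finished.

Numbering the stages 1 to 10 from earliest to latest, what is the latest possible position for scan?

8

Scan must come before notify and publish — 2 stages forced after it.
Everything else can be placed before scan in some valid order, so scan can sit as late as position 10 − 2 = 8.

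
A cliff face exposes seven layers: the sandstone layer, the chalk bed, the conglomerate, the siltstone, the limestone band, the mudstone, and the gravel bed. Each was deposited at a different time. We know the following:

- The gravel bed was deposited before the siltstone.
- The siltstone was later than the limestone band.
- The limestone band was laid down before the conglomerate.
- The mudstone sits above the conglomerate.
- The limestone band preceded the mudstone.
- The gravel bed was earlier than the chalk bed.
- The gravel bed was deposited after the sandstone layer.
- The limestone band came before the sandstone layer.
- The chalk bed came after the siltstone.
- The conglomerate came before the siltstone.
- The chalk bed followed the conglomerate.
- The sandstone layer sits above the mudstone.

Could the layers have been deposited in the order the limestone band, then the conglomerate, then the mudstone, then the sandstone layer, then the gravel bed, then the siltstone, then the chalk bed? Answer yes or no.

Check each stated constraint against the proposed order — e.g. the limestone band is ahead of the siltstone; the conglomerate is ahead of the chalk bed. Every pair is in the required order; nothing is violated.

yes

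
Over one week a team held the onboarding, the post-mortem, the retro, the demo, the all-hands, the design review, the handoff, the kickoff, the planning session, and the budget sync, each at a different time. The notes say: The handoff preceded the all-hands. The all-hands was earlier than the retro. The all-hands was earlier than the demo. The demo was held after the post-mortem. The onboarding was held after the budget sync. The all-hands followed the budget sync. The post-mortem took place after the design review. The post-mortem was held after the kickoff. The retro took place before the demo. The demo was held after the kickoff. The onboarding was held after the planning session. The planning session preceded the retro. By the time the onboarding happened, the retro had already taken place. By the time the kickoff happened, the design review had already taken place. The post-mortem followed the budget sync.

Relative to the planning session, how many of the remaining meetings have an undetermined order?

Forced after the planning session: the demo, the onboarding, and the retro.
That leaves the all-hands, the budget sync, the design review, the handoff, the kickoff, and the post-mortem with no forced order relative to the planning session — 6.

6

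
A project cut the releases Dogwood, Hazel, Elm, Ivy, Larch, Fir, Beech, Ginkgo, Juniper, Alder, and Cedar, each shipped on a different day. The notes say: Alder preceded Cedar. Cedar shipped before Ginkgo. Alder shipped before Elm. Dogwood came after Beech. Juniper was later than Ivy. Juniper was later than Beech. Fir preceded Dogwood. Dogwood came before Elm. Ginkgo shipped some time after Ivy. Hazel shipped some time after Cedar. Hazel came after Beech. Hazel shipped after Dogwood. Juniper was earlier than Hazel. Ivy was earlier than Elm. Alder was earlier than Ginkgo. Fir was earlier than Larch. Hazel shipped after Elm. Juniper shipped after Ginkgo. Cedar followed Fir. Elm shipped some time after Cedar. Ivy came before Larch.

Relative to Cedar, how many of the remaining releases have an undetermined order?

4

Forced before Cedar: Alder and Fir; forced after Cedar: Elm, Ginkgo, Hazel, and Juniper.
That leaves Beech, Dogwood, Ivy, and Larch with no forced order relative to Cedar — 4.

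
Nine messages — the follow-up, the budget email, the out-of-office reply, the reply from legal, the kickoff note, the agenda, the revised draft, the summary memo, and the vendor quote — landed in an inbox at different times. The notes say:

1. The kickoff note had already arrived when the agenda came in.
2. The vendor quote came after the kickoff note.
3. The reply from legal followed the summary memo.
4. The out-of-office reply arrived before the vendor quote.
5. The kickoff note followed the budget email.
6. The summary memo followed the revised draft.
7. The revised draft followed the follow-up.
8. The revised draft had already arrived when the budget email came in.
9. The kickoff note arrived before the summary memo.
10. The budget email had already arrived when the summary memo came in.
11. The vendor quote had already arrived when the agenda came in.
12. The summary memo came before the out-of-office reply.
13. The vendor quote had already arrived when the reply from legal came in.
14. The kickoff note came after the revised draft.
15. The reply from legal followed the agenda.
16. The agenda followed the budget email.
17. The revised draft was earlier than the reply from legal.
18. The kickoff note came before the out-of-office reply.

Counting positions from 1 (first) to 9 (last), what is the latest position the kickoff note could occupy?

The kickoff note must come before the agenda, the out-of-office reply, the reply from legal, the summary memo, and the vendor quote — 5 messages forced after it.
Everything else can be placed before the kickoff note in some valid order, so the kickoff note can sit as late as position 9 − 5 = 4.

4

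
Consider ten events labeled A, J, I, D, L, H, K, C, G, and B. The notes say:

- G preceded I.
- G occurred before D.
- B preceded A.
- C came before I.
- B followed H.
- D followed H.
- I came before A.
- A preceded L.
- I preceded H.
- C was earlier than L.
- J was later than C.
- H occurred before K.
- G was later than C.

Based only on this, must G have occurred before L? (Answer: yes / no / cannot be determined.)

yes

Chain the constraints: G → I → A → L. Each link is directly stated, so G comes before L.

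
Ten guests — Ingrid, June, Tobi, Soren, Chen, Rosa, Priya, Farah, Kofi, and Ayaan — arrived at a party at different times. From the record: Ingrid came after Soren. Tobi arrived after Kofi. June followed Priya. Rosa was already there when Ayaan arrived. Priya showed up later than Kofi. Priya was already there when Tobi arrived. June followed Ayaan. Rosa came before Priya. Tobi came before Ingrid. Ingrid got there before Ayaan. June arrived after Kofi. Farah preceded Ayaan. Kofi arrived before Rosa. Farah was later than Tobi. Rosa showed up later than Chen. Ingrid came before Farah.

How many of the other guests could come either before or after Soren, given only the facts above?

Forced after Soren: Ayaan, Farah, Ingrid, and June.
That leaves Chen, Kofi, Priya, Rosa, and Tobi with no forced order relative to Soren — 5.

5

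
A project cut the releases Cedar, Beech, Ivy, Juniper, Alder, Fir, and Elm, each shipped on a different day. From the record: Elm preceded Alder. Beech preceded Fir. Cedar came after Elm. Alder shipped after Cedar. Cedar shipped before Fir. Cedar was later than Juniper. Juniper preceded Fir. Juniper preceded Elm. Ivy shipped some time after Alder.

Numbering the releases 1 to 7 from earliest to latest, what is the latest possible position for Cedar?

Cedar must come before Alder, Fir, and Ivy — 3 releases forced after it.
Everything else can be placed before Cedar in some valid order, so Cedar can sit as late as position 7 − 3 = 4.

4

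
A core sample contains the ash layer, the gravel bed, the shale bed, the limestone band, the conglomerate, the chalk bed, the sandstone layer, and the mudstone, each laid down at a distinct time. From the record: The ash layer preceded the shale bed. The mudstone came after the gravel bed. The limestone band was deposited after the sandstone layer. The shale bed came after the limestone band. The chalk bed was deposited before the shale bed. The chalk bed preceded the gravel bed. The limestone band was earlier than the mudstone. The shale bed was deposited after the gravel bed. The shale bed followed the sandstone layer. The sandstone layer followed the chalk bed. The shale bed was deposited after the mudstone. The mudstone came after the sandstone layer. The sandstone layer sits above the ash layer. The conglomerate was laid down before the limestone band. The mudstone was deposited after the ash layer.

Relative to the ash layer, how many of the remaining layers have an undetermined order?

3

Forced after the ash layer: the limestone band, the mudstone, the sandstone layer, and the shale bed.
That leaves the chalk bed, the conglomerate, and the gravel bed with no forced order relative to the ash layer — 3.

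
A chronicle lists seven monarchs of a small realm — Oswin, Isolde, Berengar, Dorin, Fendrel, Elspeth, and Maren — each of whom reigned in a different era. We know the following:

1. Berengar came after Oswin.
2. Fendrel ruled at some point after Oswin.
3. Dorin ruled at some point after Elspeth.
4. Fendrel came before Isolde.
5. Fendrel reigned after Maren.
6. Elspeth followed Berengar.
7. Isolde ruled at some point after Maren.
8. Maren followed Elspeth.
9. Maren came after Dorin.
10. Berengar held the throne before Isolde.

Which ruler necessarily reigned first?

Oswin

Oswin has a chain of constraints placing them before every other ruler, so Oswin must be first.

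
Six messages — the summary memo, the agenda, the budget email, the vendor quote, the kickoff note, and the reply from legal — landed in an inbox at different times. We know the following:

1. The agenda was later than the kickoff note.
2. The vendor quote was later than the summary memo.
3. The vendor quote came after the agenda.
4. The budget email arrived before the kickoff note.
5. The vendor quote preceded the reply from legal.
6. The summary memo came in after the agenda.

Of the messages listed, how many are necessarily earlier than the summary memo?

3

Directly stated before the summary memo: the agenda.
The budget email reaches the summary memo via the budget email → the kickoff note → the agenda → the summary memo.
The kickoff note reaches the summary memo via the kickoff note → the agenda → the summary memo.
That's the agenda, the budget email, and the kickoff note — 3 in all.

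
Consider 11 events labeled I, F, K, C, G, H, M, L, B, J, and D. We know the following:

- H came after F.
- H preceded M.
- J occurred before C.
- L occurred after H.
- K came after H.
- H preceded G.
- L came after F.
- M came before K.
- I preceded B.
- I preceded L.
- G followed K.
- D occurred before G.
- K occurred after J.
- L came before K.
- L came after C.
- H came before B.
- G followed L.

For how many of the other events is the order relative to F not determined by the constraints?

4

Forced after F: B, G, H, K, L, and M.
That leaves C, D, I, and J with no forced order relative to F — 4.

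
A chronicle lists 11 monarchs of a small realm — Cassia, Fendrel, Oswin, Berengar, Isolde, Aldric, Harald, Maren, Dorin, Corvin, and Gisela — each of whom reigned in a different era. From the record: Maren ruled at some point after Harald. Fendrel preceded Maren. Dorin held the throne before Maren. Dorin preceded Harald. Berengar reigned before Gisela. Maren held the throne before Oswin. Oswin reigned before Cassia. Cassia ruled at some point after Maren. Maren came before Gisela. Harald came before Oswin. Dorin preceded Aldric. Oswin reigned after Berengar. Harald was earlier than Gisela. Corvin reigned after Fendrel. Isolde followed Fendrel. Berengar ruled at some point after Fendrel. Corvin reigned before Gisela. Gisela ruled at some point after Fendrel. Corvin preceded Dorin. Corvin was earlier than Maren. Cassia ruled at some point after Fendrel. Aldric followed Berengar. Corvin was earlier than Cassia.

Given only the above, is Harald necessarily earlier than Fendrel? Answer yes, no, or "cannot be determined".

no

Tracing the constraints gives Fendrel → Corvin → Dorin → Harald, so Fendrel must come before Harald.
That means Harald cannot be before Fendrel.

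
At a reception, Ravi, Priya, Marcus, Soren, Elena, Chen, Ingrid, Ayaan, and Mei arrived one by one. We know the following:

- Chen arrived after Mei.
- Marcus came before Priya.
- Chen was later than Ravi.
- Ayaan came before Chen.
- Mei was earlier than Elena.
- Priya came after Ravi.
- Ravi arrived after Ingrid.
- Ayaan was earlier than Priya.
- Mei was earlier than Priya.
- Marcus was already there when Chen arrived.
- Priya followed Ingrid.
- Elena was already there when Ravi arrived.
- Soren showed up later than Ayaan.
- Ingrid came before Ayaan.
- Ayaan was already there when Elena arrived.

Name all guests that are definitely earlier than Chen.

Ayaan, Elena, Ingrid, Marcus, Mei, Ravi

Directly stated before Chen: Ayaan, Marcus, Mei, and Ravi.
Elena reaches Chen via Elena → Ravi → Chen.
Ingrid reaches Chen via Ingrid → Ravi → Chen.
No chain forces Soren (or any of the others) ahead of Chen.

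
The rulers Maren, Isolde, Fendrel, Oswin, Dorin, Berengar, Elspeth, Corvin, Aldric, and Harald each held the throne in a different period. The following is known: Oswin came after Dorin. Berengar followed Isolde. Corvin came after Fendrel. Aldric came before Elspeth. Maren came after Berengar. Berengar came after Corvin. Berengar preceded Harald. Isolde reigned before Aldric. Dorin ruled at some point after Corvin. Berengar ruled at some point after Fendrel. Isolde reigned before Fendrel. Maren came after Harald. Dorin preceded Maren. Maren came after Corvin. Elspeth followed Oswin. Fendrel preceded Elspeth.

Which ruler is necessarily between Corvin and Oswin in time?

Dorin

Tracing the constraints gives Corvin → Dorin → Oswin, so Dorin sits after Corvin and before Oswin.
No other ruler is forced both after Corvin and before Oswin.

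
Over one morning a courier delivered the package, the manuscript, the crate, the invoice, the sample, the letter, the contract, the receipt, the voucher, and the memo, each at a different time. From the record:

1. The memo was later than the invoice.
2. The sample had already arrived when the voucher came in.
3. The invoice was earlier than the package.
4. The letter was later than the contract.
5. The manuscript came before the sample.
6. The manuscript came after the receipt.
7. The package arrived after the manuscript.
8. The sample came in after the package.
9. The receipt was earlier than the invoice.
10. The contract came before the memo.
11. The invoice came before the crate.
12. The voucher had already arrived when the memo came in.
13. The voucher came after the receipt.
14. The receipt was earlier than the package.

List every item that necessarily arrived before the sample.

Directly stated before the sample: the manuscript and the package.
The invoice reaches the sample via the invoice → the package → the sample.
The receipt reaches the sample via the receipt → the manuscript → the sample.
No chain forces the contract (or any of the others) ahead of the sample.

the invoice, the manuscript, the package, the receipt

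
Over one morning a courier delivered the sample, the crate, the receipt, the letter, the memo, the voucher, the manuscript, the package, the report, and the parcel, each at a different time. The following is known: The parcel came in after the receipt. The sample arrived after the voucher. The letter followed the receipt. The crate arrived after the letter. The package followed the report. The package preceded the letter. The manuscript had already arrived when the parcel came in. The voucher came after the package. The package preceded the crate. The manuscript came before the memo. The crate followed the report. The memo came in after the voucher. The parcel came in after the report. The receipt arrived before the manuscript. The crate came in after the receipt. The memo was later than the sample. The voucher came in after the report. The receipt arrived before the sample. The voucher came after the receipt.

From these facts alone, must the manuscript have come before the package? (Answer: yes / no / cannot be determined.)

cannot be determined

No chain of stated constraints runs from the manuscript to the package, and none runs from the package to the manuscript either.
So the relative order of the manuscript and the package is not fixed by the given facts.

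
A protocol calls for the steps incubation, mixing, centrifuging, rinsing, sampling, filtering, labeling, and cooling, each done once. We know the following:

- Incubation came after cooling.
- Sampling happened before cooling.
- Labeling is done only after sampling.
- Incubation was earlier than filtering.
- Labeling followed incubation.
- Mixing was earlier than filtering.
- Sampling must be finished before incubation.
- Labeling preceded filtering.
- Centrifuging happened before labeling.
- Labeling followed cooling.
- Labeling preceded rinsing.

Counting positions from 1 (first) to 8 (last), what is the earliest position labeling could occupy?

5

Centrifuging, cooling, incubation, and sampling must all come before labeling — 4 forced predecessors.
Nothing else is forced ahead of labeling, so its earliest slot is position 4 + 1 = 5.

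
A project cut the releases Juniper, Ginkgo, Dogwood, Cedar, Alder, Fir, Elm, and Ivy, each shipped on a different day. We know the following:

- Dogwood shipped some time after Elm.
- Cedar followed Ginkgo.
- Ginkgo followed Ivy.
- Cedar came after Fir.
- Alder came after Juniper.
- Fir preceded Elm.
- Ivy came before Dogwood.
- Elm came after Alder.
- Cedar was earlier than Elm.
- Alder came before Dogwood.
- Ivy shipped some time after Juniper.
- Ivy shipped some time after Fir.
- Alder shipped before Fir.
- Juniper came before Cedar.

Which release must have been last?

Dogwood

Every other release has a chain of constraints placing it before Dogwood, so Dogwood is last.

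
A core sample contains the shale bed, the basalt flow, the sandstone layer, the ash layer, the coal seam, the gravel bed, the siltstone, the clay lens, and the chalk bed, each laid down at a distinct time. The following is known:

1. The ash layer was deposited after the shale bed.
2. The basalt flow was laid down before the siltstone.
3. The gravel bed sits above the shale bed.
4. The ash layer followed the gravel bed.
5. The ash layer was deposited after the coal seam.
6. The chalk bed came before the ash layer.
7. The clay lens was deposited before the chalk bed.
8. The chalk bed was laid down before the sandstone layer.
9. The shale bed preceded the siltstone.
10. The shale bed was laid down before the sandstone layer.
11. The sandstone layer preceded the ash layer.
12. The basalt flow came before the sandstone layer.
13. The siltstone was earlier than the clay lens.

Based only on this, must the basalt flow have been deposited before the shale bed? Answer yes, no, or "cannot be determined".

No chain of stated constraints runs from the basalt flow to the shale bed, and none runs from the shale bed to the basalt flow either.
So the relative order of the basalt flow and the shale bed is not fixed by the given facts.

cannot be determined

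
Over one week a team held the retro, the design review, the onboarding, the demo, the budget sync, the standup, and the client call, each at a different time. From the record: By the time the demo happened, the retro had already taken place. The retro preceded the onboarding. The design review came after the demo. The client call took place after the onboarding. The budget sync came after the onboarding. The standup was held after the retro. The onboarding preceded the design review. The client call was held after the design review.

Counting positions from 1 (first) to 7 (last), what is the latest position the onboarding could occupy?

4

The onboarding must come before the budget sync, the client call, and the design review — 3 meetings forced after it.
Everything else can be placed before the onboarding in some valid order, so the onboarding can sit as late as position 7 − 3 = 4.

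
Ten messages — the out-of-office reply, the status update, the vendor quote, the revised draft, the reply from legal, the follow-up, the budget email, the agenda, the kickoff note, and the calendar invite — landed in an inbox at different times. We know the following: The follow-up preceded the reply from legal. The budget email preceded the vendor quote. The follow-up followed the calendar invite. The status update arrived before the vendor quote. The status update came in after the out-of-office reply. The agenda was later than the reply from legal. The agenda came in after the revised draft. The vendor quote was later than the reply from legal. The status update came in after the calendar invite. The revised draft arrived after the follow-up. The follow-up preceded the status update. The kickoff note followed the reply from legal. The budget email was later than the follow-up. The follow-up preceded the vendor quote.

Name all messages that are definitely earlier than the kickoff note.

the calendar invite, the follow-up, the reply from legal

Directly stated before the kickoff note: the reply from legal.
The calendar invite reaches the kickoff note via the calendar invite → the follow-up → the reply from legal → the kickoff note.
The follow-up reaches the kickoff note via the follow-up → the reply from legal → the kickoff note.
No chain forces the status update (or any of the others) ahead of the kickoff note.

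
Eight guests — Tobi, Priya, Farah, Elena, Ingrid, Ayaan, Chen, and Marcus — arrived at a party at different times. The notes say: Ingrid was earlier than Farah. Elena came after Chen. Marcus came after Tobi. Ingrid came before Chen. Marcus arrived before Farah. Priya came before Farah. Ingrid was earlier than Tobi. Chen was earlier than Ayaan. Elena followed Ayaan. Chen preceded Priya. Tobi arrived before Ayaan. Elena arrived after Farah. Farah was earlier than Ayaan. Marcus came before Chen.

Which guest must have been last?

Elena

Every other guest has a chain of constraints placing them before Elena, so Elena is last.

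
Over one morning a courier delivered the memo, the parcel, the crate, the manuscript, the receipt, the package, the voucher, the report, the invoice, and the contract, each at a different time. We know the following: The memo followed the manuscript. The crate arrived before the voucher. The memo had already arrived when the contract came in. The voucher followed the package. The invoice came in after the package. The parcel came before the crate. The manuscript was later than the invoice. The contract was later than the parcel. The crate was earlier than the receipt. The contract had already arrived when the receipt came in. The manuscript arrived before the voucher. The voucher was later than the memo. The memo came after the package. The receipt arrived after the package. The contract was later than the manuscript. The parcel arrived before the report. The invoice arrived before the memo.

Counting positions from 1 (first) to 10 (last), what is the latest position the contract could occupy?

9

The contract must come before the receipt — 1 item forced after it.
Everything else can be placed before the contract in some valid order, so the contract can sit as late as position 10 − 1 = 9.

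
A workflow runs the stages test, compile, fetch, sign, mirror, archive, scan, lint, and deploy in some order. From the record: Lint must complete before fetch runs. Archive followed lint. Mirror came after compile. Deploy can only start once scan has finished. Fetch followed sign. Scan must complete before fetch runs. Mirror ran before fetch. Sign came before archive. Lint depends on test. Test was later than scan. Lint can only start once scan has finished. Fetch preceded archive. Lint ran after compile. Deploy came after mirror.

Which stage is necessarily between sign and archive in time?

fetch

Tracing the constraints gives sign → fetch → archive, so fetch sits after sign and before archive.
No other stage is forced both after sign and before archive.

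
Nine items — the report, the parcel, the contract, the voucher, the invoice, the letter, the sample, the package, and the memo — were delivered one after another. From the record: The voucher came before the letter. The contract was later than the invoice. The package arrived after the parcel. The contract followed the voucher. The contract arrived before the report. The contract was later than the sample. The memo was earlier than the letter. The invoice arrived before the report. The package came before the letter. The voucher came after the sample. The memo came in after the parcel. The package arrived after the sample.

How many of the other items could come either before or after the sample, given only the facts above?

3

Forced after the sample: the contract, the letter, the package, the report, and the voucher.
That leaves the invoice, the memo, and the parcel with no forced order relative to the sample — 3.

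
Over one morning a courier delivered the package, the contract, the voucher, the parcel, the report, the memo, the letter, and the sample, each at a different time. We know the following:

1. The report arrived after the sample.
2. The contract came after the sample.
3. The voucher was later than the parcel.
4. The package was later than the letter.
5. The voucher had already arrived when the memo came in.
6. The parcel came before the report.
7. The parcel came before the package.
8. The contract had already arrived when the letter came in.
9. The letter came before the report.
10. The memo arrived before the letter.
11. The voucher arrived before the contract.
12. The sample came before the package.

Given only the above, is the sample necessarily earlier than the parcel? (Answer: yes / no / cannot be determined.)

cannot be determined

No chain of stated constraints runs from the sample to the parcel, and none runs from the parcel to the sample either.
So the relative order of the sample and the parcel is not fixed by the given facts.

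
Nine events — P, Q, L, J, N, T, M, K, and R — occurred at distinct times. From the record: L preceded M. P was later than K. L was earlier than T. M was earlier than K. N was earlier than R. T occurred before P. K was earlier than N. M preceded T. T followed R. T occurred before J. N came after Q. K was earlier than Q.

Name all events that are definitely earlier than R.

K, L, M, N, Q

Directly stated before R: N.
K reaches R via K → N → R.
L reaches R via L → M → K → N → R.
M reaches R via M → K → N → R.
Likewise Q reaches R by chaining the stated constraints.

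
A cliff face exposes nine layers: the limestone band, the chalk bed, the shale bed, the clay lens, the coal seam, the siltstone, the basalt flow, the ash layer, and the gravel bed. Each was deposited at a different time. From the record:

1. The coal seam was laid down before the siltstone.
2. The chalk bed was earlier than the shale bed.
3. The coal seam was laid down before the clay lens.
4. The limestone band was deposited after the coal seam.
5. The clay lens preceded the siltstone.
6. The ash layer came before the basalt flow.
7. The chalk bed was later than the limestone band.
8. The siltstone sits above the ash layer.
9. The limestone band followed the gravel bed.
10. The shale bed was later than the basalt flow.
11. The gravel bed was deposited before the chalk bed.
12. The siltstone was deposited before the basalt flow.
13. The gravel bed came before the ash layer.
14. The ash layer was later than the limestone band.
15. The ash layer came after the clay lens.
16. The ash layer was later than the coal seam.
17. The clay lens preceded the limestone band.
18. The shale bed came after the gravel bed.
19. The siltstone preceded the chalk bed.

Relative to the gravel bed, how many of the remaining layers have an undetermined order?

2

Forced after the gravel bed: the ash layer, the basalt flow, the chalk bed, the limestone band, the shale bed, and the siltstone.
That leaves the clay lens and the coal seam with no forced order relative to the gravel bed — 2.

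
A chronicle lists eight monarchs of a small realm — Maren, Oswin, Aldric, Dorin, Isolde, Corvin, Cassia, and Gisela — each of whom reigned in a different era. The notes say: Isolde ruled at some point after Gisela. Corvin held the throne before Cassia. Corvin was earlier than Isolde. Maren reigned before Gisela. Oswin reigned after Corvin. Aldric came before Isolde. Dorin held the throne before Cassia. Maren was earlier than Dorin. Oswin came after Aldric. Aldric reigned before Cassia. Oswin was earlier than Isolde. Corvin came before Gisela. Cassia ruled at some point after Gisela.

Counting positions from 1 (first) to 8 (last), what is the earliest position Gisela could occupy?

Corvin and Maren must both come before Gisela — 2 forced predecessors.
Nothing else is forced ahead of Gisela, so their earliest slot is position 2 + 1 = 3.

3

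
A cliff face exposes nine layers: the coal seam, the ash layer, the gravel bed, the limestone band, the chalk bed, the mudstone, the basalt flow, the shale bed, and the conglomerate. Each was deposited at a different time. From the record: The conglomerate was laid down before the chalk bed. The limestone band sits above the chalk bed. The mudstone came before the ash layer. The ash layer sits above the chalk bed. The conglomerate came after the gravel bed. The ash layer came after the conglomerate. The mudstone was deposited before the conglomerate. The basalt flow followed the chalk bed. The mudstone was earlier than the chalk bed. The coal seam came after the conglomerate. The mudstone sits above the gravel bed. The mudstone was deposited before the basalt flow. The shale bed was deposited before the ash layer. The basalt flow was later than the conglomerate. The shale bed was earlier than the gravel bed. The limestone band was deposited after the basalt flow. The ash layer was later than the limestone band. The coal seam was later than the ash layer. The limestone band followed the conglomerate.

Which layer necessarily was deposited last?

Every other layer has a chain of constraints placing it before the coal seam, so the coal seam is last.

the coal seam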